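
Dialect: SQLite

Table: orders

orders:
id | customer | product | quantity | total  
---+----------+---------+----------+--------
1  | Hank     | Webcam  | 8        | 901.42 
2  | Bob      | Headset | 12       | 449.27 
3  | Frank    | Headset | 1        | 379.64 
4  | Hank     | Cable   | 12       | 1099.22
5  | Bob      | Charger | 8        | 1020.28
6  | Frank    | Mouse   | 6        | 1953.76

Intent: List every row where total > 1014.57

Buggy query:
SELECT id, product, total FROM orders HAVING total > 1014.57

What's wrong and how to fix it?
Bug: This is a non-aggregate query (no GROUP BY, no aggregates), so in SQLite the HAVING clause is invalid here; a row-level condition belongs in WHERE

Fix: Replace HAVING with WHERE since the condition applies to individual rows

Corrected query:
SELECT id, product, total FROM orders WHERE total > 1014.57

Result:
id | product | total  
---+---------+--------
4  | Cable   | 1099.22
5  | Charger | 1020.28
6  | Mouse   | 1953.76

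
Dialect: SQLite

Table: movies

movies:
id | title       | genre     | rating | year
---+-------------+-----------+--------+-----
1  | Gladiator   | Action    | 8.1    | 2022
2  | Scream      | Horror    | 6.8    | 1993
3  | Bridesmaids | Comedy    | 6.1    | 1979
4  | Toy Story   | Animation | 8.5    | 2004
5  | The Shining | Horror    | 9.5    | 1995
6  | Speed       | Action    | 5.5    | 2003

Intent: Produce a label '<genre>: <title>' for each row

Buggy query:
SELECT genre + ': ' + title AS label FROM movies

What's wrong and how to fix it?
Bug: '+' is numeric addition; on text columns SQLite converts them to 0 instead of concatenating

Fix: Replace + with || to concatenate text

Corrected query:
SELECT genre || ': ' || title AS label FROM movies

Result:
label               
--------------------
Action: Gladiator   
Horror: Scream      
Comedy: Bridesmaids 
Animation: Toy Story
Horror: The Shining 
Action: Speed       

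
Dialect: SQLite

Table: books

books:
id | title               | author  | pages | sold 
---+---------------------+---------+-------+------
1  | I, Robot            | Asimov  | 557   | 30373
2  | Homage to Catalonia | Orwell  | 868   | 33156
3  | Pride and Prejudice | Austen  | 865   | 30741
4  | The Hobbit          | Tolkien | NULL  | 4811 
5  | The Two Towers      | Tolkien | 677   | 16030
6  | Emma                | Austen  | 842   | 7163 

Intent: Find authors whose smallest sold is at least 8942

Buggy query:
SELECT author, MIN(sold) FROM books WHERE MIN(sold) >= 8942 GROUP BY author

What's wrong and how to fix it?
Bug: MIN() in WHERE is a misuse of aggregate

Fix: Replace WHERE with HAVING after the GROUP BY

Corrected query:
SELECT author, MIN(sold) FROM books GROUP BY author HAVING MIN(sold) >= 8942

Result:
author | MIN(sold)
-------+----------
Asimov | 30373    
Orwell | 33156    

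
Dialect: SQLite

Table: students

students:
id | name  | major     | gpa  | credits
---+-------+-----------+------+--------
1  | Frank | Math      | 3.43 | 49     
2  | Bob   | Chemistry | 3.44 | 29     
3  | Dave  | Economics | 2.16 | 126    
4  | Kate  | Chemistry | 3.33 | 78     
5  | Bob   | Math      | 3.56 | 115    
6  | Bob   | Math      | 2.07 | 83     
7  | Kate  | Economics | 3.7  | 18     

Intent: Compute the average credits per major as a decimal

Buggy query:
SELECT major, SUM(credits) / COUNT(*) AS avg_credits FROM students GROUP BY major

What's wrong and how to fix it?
Bug: SUM(credits) and COUNT(*) are both integers; the division truncates the fractional part

Fix: Multiply by 1.0 (or CAST to REAL) to force floating-point division

Corrected query:
SELECT major, SUM(credits) * 1.0 / COUNT(*) AS avg_credits FROM students GROUP BY major

Result:
major     | avg_credits
----------+------------
Chemistry | 53.5       
Economics | 72         
Math      | 82.333333  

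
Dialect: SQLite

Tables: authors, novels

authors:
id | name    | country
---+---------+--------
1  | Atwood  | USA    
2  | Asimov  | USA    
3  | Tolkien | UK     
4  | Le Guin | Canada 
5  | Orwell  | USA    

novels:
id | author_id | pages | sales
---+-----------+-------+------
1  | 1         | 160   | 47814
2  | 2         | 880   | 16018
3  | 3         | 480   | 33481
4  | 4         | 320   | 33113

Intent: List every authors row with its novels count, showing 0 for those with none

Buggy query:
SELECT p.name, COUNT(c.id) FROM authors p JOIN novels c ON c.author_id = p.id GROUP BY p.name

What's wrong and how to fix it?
Bug: An inner join excludes parents with zero children

Fix: Use LEFT JOIN so parents without children still appear (COUNT(c.id) gives 0)

Corrected query:
SELECT p.name, COUNT(c.id) FROM authors p LEFT JOIN novels c ON c.author_id = p.id GROUP BY p.name

Result:
name    | COUNT(c.id)
--------+------------
Asimov  | 1          
Atwood  | 1          
Le Guin | 1          
Orwell  | 0          
Tolkien | 1          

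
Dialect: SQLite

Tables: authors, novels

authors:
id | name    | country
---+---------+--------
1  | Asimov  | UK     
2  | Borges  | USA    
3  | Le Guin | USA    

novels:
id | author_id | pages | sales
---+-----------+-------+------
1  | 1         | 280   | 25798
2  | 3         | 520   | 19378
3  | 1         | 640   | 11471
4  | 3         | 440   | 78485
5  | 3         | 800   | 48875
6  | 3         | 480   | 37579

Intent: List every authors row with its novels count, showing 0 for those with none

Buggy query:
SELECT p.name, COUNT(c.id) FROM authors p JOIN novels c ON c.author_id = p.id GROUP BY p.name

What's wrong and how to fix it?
Bug: INNER JOIN drops authors rows that have no matching novels rows

Fix: Use LEFT JOIN so parents without children still appear (COUNT(c.id) gives 0)

Corrected query:
SELECT p.name, COUNT(c.id) FROM authors p LEFT JOIN novels c ON c.author_id = p.id GROUP BY p.name

Result:
name    | COUNT(c.id)
--------+------------
Asimov  | 2          
Borges  | 0          
Le Guin | 4          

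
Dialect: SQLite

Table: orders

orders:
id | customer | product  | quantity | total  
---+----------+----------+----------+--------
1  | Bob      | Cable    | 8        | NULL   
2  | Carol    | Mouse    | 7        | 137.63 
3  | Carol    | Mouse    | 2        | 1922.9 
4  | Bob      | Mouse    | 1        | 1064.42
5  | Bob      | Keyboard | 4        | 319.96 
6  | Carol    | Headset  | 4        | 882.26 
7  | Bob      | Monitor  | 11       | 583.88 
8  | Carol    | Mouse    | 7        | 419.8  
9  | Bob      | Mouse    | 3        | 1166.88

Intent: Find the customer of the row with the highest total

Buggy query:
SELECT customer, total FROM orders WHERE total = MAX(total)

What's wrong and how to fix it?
Bug: WHERE is evaluated per row; an aggregate over the whole table isn't defined there

Fix: Wrap MAX in a scalar subquery so WHERE compares against a single value

Corrected query:
SELECT customer, total FROM orders WHERE total = (SELECT MAX(total) FROM orders)

Result:
customer | total 
---------+-------
Carol    | 1922.9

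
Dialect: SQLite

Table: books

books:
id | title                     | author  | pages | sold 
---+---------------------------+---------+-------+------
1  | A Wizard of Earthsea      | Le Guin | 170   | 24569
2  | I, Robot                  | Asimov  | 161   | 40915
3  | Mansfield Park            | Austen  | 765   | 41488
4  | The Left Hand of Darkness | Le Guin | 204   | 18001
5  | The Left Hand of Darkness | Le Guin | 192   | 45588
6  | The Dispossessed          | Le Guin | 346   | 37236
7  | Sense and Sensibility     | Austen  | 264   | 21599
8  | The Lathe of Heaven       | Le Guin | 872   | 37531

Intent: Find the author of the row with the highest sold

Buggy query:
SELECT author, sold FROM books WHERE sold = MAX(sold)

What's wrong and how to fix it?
Bug: WHERE is evaluated per row; an aggregate over the whole table isn't defined there

Fix: Use a subquery: WHERE sold = (SELECT MAX(sold) FROM books)

Corrected query:
SELECT author, sold FROM books WHERE sold = (SELECT MAX(sold) FROM books)

Result:
author  | sold 
--------+------
Le Guin | 45588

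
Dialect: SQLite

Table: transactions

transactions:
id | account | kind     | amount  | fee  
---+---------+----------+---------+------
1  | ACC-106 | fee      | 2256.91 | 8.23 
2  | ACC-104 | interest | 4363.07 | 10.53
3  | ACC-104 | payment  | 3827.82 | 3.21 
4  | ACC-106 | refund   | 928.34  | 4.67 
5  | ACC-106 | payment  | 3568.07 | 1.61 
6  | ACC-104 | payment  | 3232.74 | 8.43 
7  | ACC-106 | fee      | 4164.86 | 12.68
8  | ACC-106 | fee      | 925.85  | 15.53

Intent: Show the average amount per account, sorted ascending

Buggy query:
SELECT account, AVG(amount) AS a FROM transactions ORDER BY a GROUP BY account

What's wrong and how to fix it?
Bug: GROUP BY must precede ORDER BY

Fix: Move ORDER BY to the end, after GROUP BY

Corrected query:
SELECT account, AVG(amount) AS a FROM transactions GROUP BY account ORDER BY a

Result:
account | a          
--------+------------
ACC-106 | 2368.806   
ACC-104 | 3807.876667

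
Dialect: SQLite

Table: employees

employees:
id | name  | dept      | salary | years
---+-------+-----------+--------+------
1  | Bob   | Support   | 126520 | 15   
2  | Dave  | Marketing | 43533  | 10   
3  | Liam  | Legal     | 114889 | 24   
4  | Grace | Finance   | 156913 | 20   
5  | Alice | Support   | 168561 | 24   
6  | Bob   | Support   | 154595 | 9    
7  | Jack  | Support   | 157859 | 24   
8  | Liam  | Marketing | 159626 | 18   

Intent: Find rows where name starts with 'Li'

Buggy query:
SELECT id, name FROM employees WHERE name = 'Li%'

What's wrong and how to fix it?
Bug: Wildcards only work with LIKE; '=' treats '%' as a literal character

Fix: Replace '=' with LIKE so 'Li%' is treated as a pattern

Corrected query:
SELECT id, name FROM employees WHERE name LIKE 'Li%'

Result:
id | name
---+-----
3  | Liam
8  | Liam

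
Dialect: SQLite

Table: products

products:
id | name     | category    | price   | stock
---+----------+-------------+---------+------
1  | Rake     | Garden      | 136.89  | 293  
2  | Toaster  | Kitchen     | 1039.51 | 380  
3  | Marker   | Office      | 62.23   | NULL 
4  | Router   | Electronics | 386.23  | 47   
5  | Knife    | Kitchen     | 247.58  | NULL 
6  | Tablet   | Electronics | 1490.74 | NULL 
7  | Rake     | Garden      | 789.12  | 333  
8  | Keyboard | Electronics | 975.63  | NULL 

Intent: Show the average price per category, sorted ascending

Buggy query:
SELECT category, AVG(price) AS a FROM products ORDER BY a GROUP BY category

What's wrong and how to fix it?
Bug: GROUP BY must precede ORDER BY

Fix: Reorder: SELECT … FROM … GROUP BY … ORDER BY …

Corrected query:
SELECT category, AVG(price) AS a FROM products GROUP BY category ORDER BY a

Result:
category    | a         
------------+-----------
Office      | 62.23     
Garden      | 463.005   
Kitchen     | 643.545   
Electronics | 950.866667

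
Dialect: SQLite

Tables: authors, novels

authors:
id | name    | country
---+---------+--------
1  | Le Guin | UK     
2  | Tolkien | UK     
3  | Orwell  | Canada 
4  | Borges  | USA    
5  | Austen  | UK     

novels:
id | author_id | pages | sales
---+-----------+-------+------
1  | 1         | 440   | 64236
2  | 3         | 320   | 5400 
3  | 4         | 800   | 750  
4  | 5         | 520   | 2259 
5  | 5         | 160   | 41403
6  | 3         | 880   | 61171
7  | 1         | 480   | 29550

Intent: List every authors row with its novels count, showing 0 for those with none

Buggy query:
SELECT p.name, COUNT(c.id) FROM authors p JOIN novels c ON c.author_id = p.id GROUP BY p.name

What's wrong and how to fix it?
Bug: INNER JOIN drops authors rows that have no matching novels rows

Fix: Switch to LEFT JOIN to retain unmatched parent rows

Corrected query:
SELECT p.name, COUNT(c.id) FROM authors p LEFT JOIN novels c ON c.author_id = p.id GROUP BY p.name

Result:
name    | COUNT(c.id)
--------+------------
Austen  | 2          
Borges  | 1          
Le Guin | 2          
Orwell  | 2          
Tolkien | 0          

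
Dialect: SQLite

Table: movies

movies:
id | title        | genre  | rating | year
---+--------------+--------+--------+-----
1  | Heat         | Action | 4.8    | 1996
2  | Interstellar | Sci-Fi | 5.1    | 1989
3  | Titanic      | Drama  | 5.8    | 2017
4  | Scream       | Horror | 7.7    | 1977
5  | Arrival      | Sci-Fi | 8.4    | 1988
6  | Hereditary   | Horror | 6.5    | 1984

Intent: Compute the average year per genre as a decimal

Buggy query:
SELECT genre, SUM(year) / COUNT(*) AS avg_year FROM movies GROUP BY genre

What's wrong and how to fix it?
Bug: Both operands are integers, so '/' performs integer division and truncates

Fix: Cast one side to REAL so the division keeps the fractional part

Corrected query:
SELECT genre, SUM(year) * 1.0 / COUNT(*) AS avg_year FROM movies GROUP BY genre

Result:
genre  | avg_year
-------+---------
Action | 1996    
Drama  | 2017    
Horror | 1980.5  
Sci-Fi | 1988.5  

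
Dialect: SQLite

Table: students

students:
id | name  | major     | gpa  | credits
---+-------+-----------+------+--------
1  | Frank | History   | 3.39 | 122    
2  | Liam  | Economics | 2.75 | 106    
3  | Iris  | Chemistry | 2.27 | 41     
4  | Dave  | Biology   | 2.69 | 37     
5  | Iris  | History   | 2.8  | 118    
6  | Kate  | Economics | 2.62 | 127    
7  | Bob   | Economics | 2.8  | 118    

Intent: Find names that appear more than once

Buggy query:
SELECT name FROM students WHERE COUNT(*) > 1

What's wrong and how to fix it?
Bug: WHERE can't reference COUNT(*); aggregates are computed after WHERE

Fix: Group first, then use HAVING for the count condition

Corrected query:
SELECT name FROM students GROUP BY name HAVING COUNT(*) > 1

Result:
name
----
Iris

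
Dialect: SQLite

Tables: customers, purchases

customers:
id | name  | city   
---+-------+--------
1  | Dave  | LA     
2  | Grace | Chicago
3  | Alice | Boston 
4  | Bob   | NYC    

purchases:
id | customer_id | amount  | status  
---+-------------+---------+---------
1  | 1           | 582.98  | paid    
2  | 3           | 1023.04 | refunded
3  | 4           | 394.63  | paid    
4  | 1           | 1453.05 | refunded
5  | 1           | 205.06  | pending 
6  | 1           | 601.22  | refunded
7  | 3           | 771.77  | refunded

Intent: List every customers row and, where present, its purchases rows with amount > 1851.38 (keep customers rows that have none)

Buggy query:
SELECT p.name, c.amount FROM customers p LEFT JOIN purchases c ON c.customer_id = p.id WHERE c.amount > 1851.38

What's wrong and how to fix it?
Bug: Filtering c.amount in WHERE discards the NULL rows produced by LEFT JOIN, turning it into an inner join

Fix: Move the right-table condition into the ON clause so unmatched parents are kept

Corrected query:
SELECT p.name, c.amount FROM customers p LEFT JOIN purchases c ON c.customer_id = p.id AND c.amount > 1851.38

Result:
name  | amount
------+-------
Dave  | NULL  
Grace | NULL  
Alice | NULL  
Bob   | NULL  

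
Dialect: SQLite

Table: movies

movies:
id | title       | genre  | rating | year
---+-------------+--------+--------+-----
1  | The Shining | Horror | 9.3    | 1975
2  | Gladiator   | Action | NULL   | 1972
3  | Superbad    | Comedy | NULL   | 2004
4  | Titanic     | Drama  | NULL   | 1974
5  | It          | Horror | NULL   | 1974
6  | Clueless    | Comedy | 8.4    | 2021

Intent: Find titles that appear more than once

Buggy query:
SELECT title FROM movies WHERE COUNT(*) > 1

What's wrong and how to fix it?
Bug: COUNT(*) is an aggregate and cannot be used in WHERE

Fix: Group first, then use HAVING for the count condition

Corrected query:
SELECT title FROM movies GROUP BY title HAVING COUNT(*) > 1

Result:
(no rows)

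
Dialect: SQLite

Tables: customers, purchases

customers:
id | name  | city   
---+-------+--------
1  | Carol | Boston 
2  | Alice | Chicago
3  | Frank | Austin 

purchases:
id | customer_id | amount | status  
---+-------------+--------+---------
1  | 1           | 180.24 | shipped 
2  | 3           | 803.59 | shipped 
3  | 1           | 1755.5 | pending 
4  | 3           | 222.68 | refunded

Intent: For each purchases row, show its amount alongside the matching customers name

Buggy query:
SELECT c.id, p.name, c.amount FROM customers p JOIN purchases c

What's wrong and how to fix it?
Bug: Missing join condition: each purchases row is matched to all customers rows instead of just its own

Fix: Specify the join condition linking the foreign key to the parent id

Corrected query:
SELECT c.id, p.name, c.amount FROM customers p JOIN purchases c ON c.customer_id = p.id

Result:
id | name  | amount
---+-------+-------
1  | Carol | 180.24
2  | Frank | 803.59
3  | Carol | 1755.5
4  | Frank | 222.68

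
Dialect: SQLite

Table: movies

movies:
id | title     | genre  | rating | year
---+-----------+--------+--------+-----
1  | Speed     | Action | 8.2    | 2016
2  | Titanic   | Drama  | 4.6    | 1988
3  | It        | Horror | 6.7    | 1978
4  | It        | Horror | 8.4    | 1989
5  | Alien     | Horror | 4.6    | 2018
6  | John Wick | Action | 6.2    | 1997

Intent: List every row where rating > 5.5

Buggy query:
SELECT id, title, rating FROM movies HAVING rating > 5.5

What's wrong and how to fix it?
Bug: HAVING filters the output of aggregation, but this query has no GROUP BY and no aggregate functions, so SQLite rejects it (HAVING clause on a non-aggregate query); the condition here is per row

Fix: Use WHERE for row-level filtering

Corrected query:
SELECT id, title, rating FROM movies WHERE rating > 5.5

Result:
id | title     | rating
---+-----------+-------
1  | Speed     | 8.2   
3  | It        | 6.7   
4  | It        | 8.4   
6  | John Wick | 6.2   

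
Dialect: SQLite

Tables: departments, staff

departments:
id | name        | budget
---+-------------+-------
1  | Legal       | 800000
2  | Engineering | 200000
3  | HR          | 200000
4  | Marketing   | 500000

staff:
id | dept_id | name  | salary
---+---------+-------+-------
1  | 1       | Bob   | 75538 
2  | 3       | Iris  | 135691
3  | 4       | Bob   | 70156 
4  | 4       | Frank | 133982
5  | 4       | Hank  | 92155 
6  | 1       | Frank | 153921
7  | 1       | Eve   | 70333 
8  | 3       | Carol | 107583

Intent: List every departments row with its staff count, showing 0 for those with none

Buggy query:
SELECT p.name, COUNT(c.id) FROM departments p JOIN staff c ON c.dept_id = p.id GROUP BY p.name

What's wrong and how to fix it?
Bug: INNER JOIN drops departments rows that have no matching staff rows

Fix: Switch to LEFT JOIN to retain unmatched parent rows

Corrected query:
SELECT p.name, COUNT(c.id) FROM departments p LEFT JOIN staff c ON c.dept_id = p.id GROUP BY p.name

Result:
name        | COUNT(c.id)
------------+------------
Engineering | 0          
HR          | 2          
Legal       | 3          
Marketing   | 3          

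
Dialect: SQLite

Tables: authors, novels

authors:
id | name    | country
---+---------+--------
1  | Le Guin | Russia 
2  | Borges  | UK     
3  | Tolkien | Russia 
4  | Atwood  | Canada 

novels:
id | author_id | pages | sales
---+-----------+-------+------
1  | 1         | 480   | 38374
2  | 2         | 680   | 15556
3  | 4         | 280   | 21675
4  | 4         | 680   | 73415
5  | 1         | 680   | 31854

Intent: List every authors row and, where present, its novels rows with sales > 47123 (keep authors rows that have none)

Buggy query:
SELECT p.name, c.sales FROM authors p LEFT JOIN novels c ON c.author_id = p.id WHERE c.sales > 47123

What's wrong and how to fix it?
Bug: A WHERE condition on the right-hand table after LEFT JOIN drops unmatched parents

Fix: Move the right-table condition into the ON clause so unmatched parents are kept

Corrected query:
SELECT p.name, c.sales FROM authors p LEFT JOIN novels c ON c.author_id = p.id AND c.sales > 47123

Result:
name    | sales
--------+------
Le Guin | NULL 
Borges  | NULL 
Tolkien | NULL 
Atwood  | 73415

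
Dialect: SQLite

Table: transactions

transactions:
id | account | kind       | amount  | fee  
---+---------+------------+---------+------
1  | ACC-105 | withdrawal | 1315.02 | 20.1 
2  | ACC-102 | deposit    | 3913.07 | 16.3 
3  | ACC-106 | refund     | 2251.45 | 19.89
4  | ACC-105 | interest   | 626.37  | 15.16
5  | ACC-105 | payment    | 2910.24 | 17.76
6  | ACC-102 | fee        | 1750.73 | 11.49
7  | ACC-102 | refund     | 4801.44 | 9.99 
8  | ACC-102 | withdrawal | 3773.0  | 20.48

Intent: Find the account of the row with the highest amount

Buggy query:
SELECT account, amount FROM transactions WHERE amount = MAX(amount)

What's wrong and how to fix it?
Bug: MAX(amount) is an aggregate and cannot be used directly in WHERE

Fix: Use a subquery: WHERE amount = (SELECT MAX(amount) FROM transactions)

Corrected query:
SELECT account, amount FROM transactions WHERE amount = (SELECT MAX(amount) FROM transactions)

Result:
account | amount 
--------+--------
ACC-102 | 4801.44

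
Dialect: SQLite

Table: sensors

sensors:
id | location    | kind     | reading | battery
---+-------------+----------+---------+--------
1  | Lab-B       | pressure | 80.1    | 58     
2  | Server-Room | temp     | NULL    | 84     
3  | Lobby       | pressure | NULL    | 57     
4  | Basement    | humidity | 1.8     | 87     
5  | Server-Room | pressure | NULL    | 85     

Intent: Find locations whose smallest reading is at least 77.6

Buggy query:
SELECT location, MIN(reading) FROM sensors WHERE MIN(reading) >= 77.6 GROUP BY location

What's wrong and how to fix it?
Bug: MIN() in WHERE is a misuse of aggregate

Fix: Replace WHERE with HAVING after the GROUP BY

Corrected query:
SELECT location, MIN(reading) FROM sensors GROUP BY location HAVING MIN(reading) >= 77.6

Result:
location | MIN(reading)
---------+-------------
Lab-B    | 80.1        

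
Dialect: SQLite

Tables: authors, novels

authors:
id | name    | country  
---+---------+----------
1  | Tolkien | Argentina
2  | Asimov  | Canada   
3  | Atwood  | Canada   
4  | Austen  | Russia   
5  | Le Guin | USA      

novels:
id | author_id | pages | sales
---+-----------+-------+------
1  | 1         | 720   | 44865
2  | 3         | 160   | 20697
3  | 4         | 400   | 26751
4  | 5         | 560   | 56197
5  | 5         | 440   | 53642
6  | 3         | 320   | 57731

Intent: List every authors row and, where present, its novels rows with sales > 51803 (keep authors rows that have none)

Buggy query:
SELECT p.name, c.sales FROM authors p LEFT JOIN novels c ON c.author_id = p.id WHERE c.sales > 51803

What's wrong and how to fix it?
Bug: A WHERE condition on the right-hand table after LEFT JOIN drops unmatched parents

Fix: Put 'c.sales > 51803' in the JOIN's ON clause instead of WHERE

Corrected query:
SELECT p.name, c.sales FROM authors p LEFT JOIN novels c ON c.author_id = p.id AND c.sales > 51803

Result:
name    | sales
--------+------
Tolkien | NULL 
Asimov  | NULL 
Atwood  | 57731
Austen  | NULL 
Le Guin | 53642
Le Guin | 56197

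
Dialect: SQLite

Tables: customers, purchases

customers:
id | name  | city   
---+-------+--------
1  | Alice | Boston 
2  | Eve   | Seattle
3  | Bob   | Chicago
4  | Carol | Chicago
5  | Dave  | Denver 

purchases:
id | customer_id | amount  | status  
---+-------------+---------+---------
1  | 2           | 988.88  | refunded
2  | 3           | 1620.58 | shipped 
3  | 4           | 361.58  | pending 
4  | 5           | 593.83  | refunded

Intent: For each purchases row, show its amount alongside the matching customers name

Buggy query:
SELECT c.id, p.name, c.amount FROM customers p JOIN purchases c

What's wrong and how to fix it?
Bug: JOIN with no ON clause produces a cartesian product; every purchases row pairs with every customers row

Fix: Specify the join condition linking the foreign key to the parent id

Corrected query:
SELECT c.id, p.name, c.amount FROM customers p JOIN purchases c ON c.customer_id = p.id

Result:
id | name  | amount 
---+-------+--------
1  | Eve   | 988.88 
2  | Bob   | 1620.58
3  | Carol | 361.58 
4  | Dave  | 593.83 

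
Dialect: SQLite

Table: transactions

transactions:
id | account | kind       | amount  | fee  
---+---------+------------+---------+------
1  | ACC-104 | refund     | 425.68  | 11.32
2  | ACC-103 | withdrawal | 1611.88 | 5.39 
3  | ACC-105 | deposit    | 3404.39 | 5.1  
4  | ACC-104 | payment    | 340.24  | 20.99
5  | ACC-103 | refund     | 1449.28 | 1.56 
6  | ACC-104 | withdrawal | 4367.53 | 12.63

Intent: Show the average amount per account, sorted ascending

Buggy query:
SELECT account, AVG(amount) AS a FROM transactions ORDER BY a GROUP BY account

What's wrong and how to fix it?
Bug: GROUP BY must precede ORDER BY

Fix: Reorder: SELECT … FROM … GROUP BY … ORDER BY …

Corrected query:
SELECT account, AVG(amount) AS a FROM transactions GROUP BY account ORDER BY a

Result:
account | a      
--------+--------
ACC-103 | 1530.58
ACC-104 | 1711.15
ACC-105 | 3404.39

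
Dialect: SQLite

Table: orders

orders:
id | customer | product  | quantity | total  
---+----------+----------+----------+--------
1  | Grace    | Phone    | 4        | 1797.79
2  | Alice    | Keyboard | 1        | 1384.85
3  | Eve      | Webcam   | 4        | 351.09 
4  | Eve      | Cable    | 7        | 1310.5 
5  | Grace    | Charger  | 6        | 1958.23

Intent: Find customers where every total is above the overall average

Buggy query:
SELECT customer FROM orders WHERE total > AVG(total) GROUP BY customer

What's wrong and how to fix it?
Bug: AVG() is an aggregate; it can't sit directly in WHERE

Fix: Use a subquery for AVG and a HAVING MIN(...) filter so the condition holds for every row in the group

Corrected query:
SELECT customer FROM orders GROUP BY customer HAVING MIN(total) > (SELECT AVG(total) FROM orders)

Result:
customer
--------
Alice   
Grace   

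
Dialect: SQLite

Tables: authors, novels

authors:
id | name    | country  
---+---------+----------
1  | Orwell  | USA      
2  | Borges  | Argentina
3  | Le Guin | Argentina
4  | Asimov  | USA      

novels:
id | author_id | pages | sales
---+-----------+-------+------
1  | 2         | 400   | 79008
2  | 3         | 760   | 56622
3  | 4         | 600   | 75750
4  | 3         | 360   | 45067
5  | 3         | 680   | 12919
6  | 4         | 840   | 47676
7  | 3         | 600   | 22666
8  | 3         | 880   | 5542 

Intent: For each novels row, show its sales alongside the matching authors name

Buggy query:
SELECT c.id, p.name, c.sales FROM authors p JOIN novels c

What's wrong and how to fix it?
Bug: JOIN with no ON clause produces a cartesian product; every novels row pairs with every authors row

Fix: Specify the join condition linking the foreign key to the parent id

Corrected query:
SELECT c.id, p.name, c.sales FROM authors p JOIN novels c ON c.author_id = p.id

Result:
id | name    | sales
---+---------+------
1  | Borges  | 79008
2  | Le Guin | 56622
3  | Asimov  | 75750
4  | Le Guin | 45067
5  | Le Guin | 12919
6  | Asimov  | 47676
7  | Le Guin | 22666
8  | Le Guin | 5542 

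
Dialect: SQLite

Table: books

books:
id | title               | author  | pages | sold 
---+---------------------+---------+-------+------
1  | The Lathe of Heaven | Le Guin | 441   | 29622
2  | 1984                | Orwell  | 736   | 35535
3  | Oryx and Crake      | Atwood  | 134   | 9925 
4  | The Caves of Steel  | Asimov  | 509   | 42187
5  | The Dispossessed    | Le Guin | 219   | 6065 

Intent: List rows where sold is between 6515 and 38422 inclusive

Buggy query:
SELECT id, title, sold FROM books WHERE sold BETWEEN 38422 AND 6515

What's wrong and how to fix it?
Bug: BETWEEN expects the lower bound first; with 38422 AND 6515 the range is empty

Fix: Swap the bounds so the smaller value comes first

Corrected query:
SELECT id, title, sold FROM books WHERE sold BETWEEN 6515 AND 38422

Result:
id | title               | sold 
---+---------------------+------
1  | The Lathe of Heaven | 29622
2  | 1984                | 35535
3  | Oryx and Crake      | 9925 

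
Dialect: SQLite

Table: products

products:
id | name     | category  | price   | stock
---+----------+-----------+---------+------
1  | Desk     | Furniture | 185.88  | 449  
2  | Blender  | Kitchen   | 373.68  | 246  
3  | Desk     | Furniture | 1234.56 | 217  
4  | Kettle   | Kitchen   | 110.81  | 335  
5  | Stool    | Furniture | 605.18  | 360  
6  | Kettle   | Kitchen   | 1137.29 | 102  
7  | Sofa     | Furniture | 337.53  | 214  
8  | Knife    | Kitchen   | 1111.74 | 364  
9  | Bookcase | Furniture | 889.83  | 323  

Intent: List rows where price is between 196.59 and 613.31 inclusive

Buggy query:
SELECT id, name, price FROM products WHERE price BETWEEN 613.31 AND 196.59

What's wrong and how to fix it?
Bug: The bounds are reversed; BETWEEN a AND b requires a <= b to match anything

Fix: Write BETWEEN 196.59 AND 613.31

Corrected query:
SELECT id, name, price FROM products WHERE price BETWEEN 196.59 AND 613.31

Result:
id | name    | price 
---+---------+-------
2  | Blender | 373.68
5  | Stool   | 605.18
7  | Sofa    | 337.53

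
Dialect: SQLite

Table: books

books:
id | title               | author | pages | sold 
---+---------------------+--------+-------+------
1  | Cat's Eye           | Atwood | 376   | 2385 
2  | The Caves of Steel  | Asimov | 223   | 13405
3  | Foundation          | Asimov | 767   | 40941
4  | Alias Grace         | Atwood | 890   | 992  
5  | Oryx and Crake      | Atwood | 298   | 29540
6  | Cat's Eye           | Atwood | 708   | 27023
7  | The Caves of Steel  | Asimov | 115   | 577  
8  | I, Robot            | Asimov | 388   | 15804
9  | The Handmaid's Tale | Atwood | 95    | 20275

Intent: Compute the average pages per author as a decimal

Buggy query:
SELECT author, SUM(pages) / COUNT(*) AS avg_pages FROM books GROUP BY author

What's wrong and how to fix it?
Bug: Both operands are integers, so '/' performs integer division and truncates

Fix: Cast one side to REAL so the division keeps the fractional part

Corrected query:
SELECT author, SUM(pages) * 1.0 / COUNT(*) AS avg_pages FROM books GROUP BY author

Result:
author | avg_pages
-------+----------
Asimov | 373.25   
Atwood | 473.4    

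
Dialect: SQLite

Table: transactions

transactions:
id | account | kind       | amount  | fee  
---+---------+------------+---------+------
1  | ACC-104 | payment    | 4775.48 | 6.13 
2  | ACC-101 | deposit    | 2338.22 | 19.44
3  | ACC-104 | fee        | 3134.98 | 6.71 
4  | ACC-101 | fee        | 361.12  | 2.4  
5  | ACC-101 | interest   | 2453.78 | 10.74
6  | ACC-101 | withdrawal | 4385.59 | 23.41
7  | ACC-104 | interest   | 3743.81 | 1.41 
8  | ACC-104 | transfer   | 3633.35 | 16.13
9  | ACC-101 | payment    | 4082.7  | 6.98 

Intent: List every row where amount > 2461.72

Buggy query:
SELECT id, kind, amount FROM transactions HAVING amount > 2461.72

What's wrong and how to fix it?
Bug: This is a non-aggregate query (no GROUP BY, no aggregates), so in SQLite the HAVING clause is invalid here; a row-level condition belongs in WHERE

Fix: Use WHERE for row-level filtering

Corrected query:
SELECT id, kind, amount FROM transactions WHERE amount > 2461.72

Result:
id | kind       | amount 
---+------------+--------
1  | payment    | 4775.48
3  | fee        | 3134.98
6  | withdrawal | 4385.59
7  | interest   | 3743.81
8  | transfer   | 3633.35
9  | payment    | 4082.7 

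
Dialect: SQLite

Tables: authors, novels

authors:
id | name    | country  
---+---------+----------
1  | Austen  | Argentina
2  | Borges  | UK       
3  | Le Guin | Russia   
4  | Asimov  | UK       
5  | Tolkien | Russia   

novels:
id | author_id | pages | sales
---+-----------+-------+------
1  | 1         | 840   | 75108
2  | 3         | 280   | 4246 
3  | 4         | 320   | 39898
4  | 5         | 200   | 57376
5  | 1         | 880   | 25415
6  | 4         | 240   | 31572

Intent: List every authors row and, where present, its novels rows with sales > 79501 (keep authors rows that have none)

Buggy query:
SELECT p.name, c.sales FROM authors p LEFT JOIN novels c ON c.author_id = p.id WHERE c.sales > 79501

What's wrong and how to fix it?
Bug: Filtering c.sales in WHERE discards the NULL rows produced by LEFT JOIN, turning it into an inner join

Fix: Put 'c.sales > 79501' in the JOIN's ON clause instead of WHERE

Corrected query:
SELECT p.name, c.sales FROM authors p LEFT JOIN novels c ON c.author_id = p.id AND c.sales > 79501

Result:
name    | sales
--------+------
Austen  | NULL 
Borges  | NULL 
Le Guin | NULL 
Asimov  | NULL 
Tolkien | NULL 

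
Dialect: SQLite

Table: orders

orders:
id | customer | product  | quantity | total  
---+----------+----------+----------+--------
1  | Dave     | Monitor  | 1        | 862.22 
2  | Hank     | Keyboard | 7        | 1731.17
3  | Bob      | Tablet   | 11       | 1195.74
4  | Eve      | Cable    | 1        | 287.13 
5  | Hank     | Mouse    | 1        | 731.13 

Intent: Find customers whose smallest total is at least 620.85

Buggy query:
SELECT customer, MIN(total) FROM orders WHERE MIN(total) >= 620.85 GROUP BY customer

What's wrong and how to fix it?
Bug: Aggregates like MIN are computed per group after WHERE runs

Fix: Use HAVING for the per-group MIN condition

Corrected query:
SELECT customer, MIN(total) FROM orders GROUP BY customer HAVING MIN(total) >= 620.85

Result:
customer | MIN(total)
---------+-----------
Bob      | 1195.74   
Dave     | 862.22    
Hank     | 731.13    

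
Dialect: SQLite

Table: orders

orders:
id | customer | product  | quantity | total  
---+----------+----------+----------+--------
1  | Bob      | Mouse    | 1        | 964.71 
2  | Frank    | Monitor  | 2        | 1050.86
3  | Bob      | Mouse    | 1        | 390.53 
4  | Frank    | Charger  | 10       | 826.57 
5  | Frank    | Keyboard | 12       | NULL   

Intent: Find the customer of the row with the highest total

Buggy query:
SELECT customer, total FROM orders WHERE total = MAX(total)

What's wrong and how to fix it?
Bug: WHERE is evaluated per row; an aggregate over the whole table isn't defined there

Fix: Wrap MAX in a scalar subquery so WHERE compares against a single value

Corrected query:
SELECT customer, total FROM orders WHERE total = (SELECT MAX(total) FROM orders)

Result:
customer | total  
---------+--------
Frank    | 1050.86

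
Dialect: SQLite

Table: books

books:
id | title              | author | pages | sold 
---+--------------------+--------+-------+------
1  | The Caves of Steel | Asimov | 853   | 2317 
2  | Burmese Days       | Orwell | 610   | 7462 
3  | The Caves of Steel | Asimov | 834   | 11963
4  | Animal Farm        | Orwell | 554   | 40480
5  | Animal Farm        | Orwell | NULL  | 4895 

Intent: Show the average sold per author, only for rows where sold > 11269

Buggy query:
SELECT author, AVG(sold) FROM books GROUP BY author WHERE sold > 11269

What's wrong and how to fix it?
Bug: Row-level WHERE must come before GROUP BY in the clause order

Fix: Move the WHERE clause before GROUP BY

Corrected query:
SELECT author, AVG(sold) FROM books WHERE sold > 11269 GROUP BY author

Result:
author | AVG(sold)
-------+----------
Asimov | 11963    
Orwell | 40480    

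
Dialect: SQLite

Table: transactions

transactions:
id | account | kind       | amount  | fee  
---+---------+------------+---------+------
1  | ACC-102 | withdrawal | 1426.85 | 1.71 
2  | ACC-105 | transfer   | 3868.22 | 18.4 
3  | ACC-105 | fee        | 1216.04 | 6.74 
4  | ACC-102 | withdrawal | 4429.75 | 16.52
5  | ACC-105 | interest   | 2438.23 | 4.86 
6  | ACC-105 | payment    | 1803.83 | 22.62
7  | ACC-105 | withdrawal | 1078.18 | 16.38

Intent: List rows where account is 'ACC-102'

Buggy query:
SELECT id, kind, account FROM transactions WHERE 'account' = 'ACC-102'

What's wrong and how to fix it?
Bug: 'account' in single quotes is a string literal, not the column; the comparison is literal-vs-literal and never true

Fix: Reference the column as account without single quotes

Corrected query:
SELECT id, kind, account FROM transactions WHERE account = 'ACC-102'

Result:
id | kind       | account
---+------------+--------
1  | withdrawal | ACC-102
4  | withdrawal | ACC-102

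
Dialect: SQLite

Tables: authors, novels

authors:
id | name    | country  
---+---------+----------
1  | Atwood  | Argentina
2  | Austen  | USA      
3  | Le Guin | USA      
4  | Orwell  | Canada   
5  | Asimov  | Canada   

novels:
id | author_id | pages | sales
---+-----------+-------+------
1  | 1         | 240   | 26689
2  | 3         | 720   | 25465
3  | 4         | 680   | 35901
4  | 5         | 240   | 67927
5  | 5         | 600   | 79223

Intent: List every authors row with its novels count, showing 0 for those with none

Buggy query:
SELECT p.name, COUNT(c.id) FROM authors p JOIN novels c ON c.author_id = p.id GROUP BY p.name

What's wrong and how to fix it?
Bug: INNER JOIN drops authors rows that have no matching novels rows

Fix: Switch to LEFT JOIN to retain unmatched parent rows

Corrected query:
SELECT p.name, COUNT(c.id) FROM authors p LEFT JOIN novels c ON c.author_id = p.id GROUP BY p.name

Result:
name    | COUNT(c.id)
--------+------------
Asimov  | 2          
Atwood  | 1          
Austen  | 0          
Le Guin | 1          
Orwell  | 1          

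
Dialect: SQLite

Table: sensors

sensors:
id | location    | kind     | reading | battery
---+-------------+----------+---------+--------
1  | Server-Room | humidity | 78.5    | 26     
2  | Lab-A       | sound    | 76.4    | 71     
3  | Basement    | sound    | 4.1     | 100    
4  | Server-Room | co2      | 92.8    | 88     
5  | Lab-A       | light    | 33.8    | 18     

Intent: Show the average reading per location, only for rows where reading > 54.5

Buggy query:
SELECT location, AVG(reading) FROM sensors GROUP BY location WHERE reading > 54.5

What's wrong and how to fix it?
Bug: Row-level WHERE must come before GROUP BY in the clause order

Fix: Place WHERE between FROM and GROUP BY

Corrected query:
SELECT location, AVG(reading) FROM sensors WHERE reading > 54.5 GROUP BY location

Result:
location    | AVG(reading)
------------+-------------
Lab-A       | 76.4        
Server-Room | 85.65       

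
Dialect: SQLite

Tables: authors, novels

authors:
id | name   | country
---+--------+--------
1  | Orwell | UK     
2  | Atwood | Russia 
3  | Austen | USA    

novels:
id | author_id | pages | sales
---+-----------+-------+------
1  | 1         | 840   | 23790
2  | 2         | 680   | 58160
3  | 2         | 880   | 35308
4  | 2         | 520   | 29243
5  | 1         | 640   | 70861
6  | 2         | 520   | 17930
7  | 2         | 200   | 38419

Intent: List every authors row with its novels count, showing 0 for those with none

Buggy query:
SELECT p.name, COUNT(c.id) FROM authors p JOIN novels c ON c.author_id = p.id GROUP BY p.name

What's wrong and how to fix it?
Bug: An inner join excludes parents with zero children

Fix: Use LEFT JOIN so parents without children still appear (COUNT(c.id) gives 0)

Corrected query:
SELECT p.name, COUNT(c.id) FROM authors p LEFT JOIN novels c ON c.author_id = p.id GROUP BY p.name

Result:
name   | COUNT(c.id)
-------+------------
Atwood | 5          
Austen | 0          
Orwell | 2          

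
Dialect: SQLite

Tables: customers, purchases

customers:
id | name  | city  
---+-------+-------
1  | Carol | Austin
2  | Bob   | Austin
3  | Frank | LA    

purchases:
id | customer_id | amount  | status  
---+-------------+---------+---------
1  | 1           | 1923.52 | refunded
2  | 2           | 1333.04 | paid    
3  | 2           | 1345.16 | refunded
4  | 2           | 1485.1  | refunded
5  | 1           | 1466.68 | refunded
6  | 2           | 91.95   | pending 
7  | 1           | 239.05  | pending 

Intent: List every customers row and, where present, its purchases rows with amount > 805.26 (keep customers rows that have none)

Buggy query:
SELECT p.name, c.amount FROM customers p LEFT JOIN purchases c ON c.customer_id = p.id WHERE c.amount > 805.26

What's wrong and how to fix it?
Bug: A WHERE condition on the right-hand table after LEFT JOIN drops unmatched parents

Fix: Move the right-table condition into the ON clause so unmatched parents are kept

Corrected query:
SELECT p.name, c.amount FROM customers p LEFT JOIN purchases c ON c.customer_id = p.id AND c.amount > 805.26

Result:
name  | amount 
------+--------
Carol | 1466.68
Carol | 1923.52
Bob   | 1333.04
Bob   | 1345.16
Bob   | 1485.1 
Frank | NULL   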